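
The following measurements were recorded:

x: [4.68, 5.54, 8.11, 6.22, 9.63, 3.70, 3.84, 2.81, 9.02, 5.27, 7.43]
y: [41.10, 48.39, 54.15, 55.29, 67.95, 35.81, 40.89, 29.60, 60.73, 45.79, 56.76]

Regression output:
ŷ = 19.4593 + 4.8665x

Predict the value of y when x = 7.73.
ŷ = 57.0773

Plug x = 7.73 into the fitted line:

ŷ = 19.4593 + 4.8665 × 7.73
ŷ = 19.4593 + 37.6180
ŷ = 57.0773

This is a point prediction; actual observations scatter around it by roughly the residual standard deviation.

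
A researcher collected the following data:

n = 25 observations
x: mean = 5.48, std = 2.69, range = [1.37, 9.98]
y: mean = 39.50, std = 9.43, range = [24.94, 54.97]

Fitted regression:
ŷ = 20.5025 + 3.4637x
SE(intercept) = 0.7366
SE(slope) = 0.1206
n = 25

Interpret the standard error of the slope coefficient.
SE(β̂₁) = 0.1206 is the estimated standard deviation of the slope estimate across repeated samples; relative to β̂₁ = 3.4637 that is 3.5%, a precise estimate.

SE(β̂₁) = s / √Sxx, where s is the residual standard deviation and Sxx = Σ(x − x̄)². It is the yardstick for how far β̂₁ = 3.4637 could plausibly be from the true slope.

Relative precision:
- SE / |β̂₁| = 0.1206 / 3.4637 = 3.5%
- Rule of thumb (under 20%: precise; 20% to under 50%: moderately precise; 50% or more: imprecise) → precise

Link to interval estimation: a confidence interval for β₁ is β̂₁ ± t* × 0.1206, so SE sets the half-width per unit of t*.

What drives SE(β̂₁): more residual scatter → larger SE.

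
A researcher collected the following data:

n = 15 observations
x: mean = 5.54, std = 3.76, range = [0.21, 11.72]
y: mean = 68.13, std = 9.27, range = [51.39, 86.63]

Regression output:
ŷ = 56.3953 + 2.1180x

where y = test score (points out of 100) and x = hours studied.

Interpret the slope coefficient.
On average, test score is about 2.1180 points higher for every extra hour of study time.

The slope β₁ = 2.1180 gives the rate at which the fitted test score changes with study time.

Interpretation:
- Study time up by 1 hour → predicted test score increases by 2.1180 points
- This is a linear approximation: the same per-unit change is assumed across the whole observed x range

(β₀ = 56.3953 is the fitted value at x = 0 and is not part of the slope interpretation.)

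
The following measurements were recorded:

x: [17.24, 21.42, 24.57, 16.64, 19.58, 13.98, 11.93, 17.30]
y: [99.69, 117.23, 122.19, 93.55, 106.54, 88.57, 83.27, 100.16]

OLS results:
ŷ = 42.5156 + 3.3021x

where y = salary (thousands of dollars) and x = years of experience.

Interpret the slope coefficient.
An increase of one year in experience is associated with a 3.3021 thousand dollars increase in predicted salary.

The slope coefficient β₁ = 3.3021 represents the marginal effect of experience on salary.

Interpretation:
- Experience up by 1 year → predicted salary increases by 3.3021 thousand dollars
- The effect is assumed constant over the observed range of x (linearity)

The intercept β₀ = 42.5156 is the predicted salary when experience = 0; since the smallest observed x is 11.93, this is an extrapolation and mainly anchors the line.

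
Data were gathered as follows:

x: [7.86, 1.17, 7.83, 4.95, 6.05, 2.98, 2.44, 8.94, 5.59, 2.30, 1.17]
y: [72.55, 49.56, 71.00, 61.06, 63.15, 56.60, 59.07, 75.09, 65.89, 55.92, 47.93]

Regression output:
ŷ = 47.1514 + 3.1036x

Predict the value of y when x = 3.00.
ŷ = 56.4622

x = 3.00 lies inside the observed range [1.17, 8.94], so the fitted equation applies directly:

ŷ = 47.1514 + 3.1036 × 3.00
ŷ = 47.1514 + 9.3108
ŷ = 56.4622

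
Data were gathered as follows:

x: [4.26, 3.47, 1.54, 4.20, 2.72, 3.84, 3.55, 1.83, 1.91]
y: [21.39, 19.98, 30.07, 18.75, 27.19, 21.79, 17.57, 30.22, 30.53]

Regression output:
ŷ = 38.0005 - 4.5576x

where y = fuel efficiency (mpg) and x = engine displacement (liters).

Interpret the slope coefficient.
For each additional liter of engine displacement, predicted fuel efficiency decreases by approximately 4.5576 mpg.

The slope coefficient β₁ = -4.5576 represents the marginal effect of engine displacement on fuel efficiency.

Interpretation:
- Engine displacement up by 1 liter → predicted fuel efficiency decreases by 4.5576 mpg
- The effect is assumed constant over the observed range of x (linearity)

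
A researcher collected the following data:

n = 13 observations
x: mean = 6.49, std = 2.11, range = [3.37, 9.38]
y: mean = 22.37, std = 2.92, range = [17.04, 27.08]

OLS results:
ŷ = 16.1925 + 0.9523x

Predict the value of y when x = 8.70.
ŷ = 24.4775

Plug x = 8.70 into the fitted line:

ŷ = 16.1925 + 0.9523 × 8.70
ŷ = 16.1925 + 8.2850
ŷ = 24.4775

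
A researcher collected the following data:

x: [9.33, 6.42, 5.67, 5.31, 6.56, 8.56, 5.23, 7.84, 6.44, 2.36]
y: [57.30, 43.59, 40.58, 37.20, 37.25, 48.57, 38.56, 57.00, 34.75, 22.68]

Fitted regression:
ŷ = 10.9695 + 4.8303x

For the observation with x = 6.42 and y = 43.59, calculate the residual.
Residual = 1.6100

The residual is the difference between the actual value and the predicted value:

Residual = y - ŷ

Step 1: Calculate predicted value
ŷ = 10.9695 + 4.8303 × 6.42
ŷ = 41.9800

Step 2: Calculate residual
Residual = 43.59 - 41.9800
Residual = 1.6100

Sign check: y > ŷ, so the point is above the line and the fit underestimates here.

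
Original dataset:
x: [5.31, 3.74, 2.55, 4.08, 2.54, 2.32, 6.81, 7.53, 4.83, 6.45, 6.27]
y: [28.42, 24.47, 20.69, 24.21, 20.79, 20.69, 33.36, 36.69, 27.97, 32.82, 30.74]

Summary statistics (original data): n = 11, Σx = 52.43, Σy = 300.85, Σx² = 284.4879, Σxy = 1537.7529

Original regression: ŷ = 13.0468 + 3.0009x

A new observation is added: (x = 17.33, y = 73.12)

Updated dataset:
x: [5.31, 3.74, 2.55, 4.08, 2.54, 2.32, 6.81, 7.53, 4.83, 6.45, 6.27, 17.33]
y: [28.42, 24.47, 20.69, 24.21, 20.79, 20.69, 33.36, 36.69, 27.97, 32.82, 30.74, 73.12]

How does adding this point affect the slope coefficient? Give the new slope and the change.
Adding the point moves β₁ from 3.0009 to 3.5192, i.e. it increases by 0.5183 (+17.3%).

x = 17.33 lies well outside the original x-range [2.32, 7.53] (x̄ ≈ 4.77), so this observation has high leverage and can move the slope substantially.

Step 1: Update the sums with the new point (n goes from 11 to 12)
Σx  = 52.43 + 17.33 = 69.76
Σy  = 300.85 + 73.12 = 373.97
Σx² = 284.4879 + 17.33² = 284.4879 + 300.3289 = 584.8168
Σxy = 1537.7529 + 17.33×73.12 = 1537.7529 + 1267.1696 = 2804.9225

Step 2: Recompute the slope with b₁ = (nΣxy − ΣxΣy) / (nΣx² − (Σx)²)
Numerator   = 12×2804.9225 − 69.76×373.97 = 33659.0700 − 26088.1472 = 7570.9228
Denominator = 12×584.8168 − 69.76² = 7017.8016 − 4866.4576 = 2151.3440
b₁(new) = 7570.9228 / 2151.3440 = 3.5192

(Same formula on the original sums: (11×1537.7529 − 52.43×300.85) / (11×284.4879 − 52.43²) = 1141.7164 / 380.4620 = 3.0009, matching the given fit.)

Step 3: Change in slope
Δβ₁ = 3.5192 − 3.0009 = +0.5183
Relative change = +0.5183 / 3.0009 × 100% = +17.3%
→ the slope increases when the point is added.

A high-leverage point only changes the slope if it is off the original line; here y = 73.12 is above the original trend, so the slope increases.
In practice: check such a point for data-entry or measurement error.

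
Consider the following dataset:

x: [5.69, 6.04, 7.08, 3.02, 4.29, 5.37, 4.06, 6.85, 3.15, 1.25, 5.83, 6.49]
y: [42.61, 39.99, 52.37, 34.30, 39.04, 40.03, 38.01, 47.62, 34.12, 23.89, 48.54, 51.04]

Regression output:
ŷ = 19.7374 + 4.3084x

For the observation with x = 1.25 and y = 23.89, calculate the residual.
Residual = -1.2329

The residual is the difference between the actual value and the predicted value:

Residual = y - ŷ

Step 1: Calculate predicted value
ŷ = 19.7374 + 4.3084 × 1.25
ŷ = 25.1229

Step 2: Calculate residual
Residual = 23.89 - 25.1229
Residual = -1.2329

Sign check: y < ŷ, so the point is below the line and the fit overestimates here.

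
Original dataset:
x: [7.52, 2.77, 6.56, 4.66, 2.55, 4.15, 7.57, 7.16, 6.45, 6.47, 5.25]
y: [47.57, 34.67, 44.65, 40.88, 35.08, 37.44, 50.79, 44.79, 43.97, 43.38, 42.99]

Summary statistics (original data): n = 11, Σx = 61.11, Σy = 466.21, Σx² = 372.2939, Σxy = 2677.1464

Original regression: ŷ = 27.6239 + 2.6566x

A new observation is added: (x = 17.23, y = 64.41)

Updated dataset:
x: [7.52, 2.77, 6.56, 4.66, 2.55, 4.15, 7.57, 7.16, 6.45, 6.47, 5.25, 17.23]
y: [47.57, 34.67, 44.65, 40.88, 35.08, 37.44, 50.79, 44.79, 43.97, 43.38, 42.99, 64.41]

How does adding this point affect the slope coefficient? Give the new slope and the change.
Adding the point moves β₁ from 2.6566 to 2.0469, i.e. it decreases by 0.6097 (-23.0%).

x = 17.23 lies well outside the original x-range [2.55, 7.57] (x̄ ≈ 5.56), so this observation has high leverage and can move the slope substantially.

Step 1: Update the sums with the new point (n goes from 11 to 12)
Σx  = 61.11 + 17.23 = 78.34
Σy  = 466.21 + 64.41 = 530.62
Σx² = 372.2939 + 17.23² = 372.2939 + 296.8729 = 669.1668
Σxy = 2677.1464 + 17.23×64.41 = 2677.1464 + 1109.7843 = 3786.9307

Step 2: Recompute the slope with b₁ = (nΣxy − ΣxΣy) / (nΣx² − (Σx)²)
Numerator   = 12×3786.9307 − 78.34×530.62 = 45443.1684 − 41568.7708 = 3874.3976
Denominator = 12×669.1668 − 78.34² = 8030.0016 − 6137.1556 = 1892.8460
b₁(new) = 3874.3976 / 1892.8460 = 2.0469

(Same formula on the original sums: (11×2677.1464 − 61.11×466.21) / (11×372.2939 − 61.11²) = 958.5173 / 360.8008 = 2.6566, matching the given fit.)

Step 3: Change in slope
Δβ₁ = 2.0469 − 2.6566 = -0.6097
Relative change = -0.6097 / 2.6566 × 100% = -23.0%
→ the slope decreases when the point is added.

A high-leverage point only changes the slope if it is off the original line; here y = 64.41 is below the original trend, so the slope decreases.
In practice: refit with and without it and report both if conclusions differ.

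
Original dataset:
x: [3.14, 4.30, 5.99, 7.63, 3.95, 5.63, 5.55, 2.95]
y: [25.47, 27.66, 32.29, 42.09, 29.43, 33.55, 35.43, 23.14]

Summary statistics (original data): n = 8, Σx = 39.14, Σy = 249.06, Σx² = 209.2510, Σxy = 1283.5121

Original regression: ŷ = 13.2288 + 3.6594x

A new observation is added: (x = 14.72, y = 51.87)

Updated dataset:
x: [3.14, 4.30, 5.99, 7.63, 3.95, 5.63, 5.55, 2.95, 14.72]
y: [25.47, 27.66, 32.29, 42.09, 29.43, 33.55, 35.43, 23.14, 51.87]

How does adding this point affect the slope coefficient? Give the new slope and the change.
Adding the point moves β₁ from 3.6594 to 2.3757, i.e. it decreases by 1.2837 (-35.1%).

The new point has HIGH LEVERAGE: x = 14.72 is far from the original mean x̄ = 39.14/8 ≈ 4.89 (original range [2.95, 7.63]).

Step 1: Update the sums with the new point (n goes from 8 to 9)
Σx  = 39.14 + 14.72 = 53.86
Σy  = 249.06 + 51.87 = 300.93
Σx² = 209.2510 + 14.72² = 209.2510 + 216.6784 = 425.9294
Σxy = 1283.5121 + 14.72×51.87 = 1283.5121 + 763.5264 = 2047.0385

Step 2: Recompute the slope with b₁ = (nΣxy − ΣxΣy) / (nΣx² − (Σx)²)
Numerator   = 9×2047.0385 − 53.86×300.93 = 18423.3465 − 16208.0898 = 2215.2567
Denominator = 9×425.9294 − 53.86² = 3833.3646 − 2900.8996 = 932.4650
b₁(new) = 2215.2567 / 932.4650 = 2.3757

(Same formula on the original sums: (8×1283.5121 − 39.14×249.06) / (8×209.2510 − 39.14²) = 519.8884 / 142.0684 = 3.6594, matching the given fit.)

Step 3: Change in slope
Δβ₁ = 2.3757 − 3.6594 = -1.2837
Relative change = -1.2837 / 3.6594 × 100% = -35.1%
→ the slope decreases when the point is added.

A high-leverage point only changes the slope if it is off the original line; here y = 51.87 is below the original trend, so the slope decreases.
In practice: refit with and without it and report both if conclusions differ; examine leverage (hᵢ) and Cook's distance rather than deleting it automatically.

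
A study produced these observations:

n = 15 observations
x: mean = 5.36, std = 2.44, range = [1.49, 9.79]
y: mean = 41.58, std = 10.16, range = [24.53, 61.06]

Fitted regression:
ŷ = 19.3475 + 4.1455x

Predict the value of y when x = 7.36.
ŷ = 49.8584

To predict y for x = 7.36, substitute into the regression equation:

ŷ = 19.3475 + 4.1455 × 7.36
ŷ = 19.3475 + 30.5109
ŷ = 49.8584

This is the fitted mean response at that x — an individual observation would come with a wider prediction interval.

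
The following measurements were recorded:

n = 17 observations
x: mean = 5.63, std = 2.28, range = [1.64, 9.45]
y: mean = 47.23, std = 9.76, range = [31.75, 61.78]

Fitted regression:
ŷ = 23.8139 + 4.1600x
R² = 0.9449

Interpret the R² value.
The model explains 94.49% of the variance in y (R² = 0.9449), leaving 5.51% unexplained; the fit is strong.

R² = 1 − SS_res/SS_tot compares the residual scatter to the total scatter of y about its mean.

Here R² = 0.9449:
- Explained: 94.49% of the variation in y
- Unexplained (residual): 100% − 94.49% = 5.51%
- Rule of thumb (below 0.3 weak; 0.3 to below 0.7 moderate; 0.7 and above strong) → strong

Note: R² never decreases when predictors are added, so it should not be used alone to compare models of different size.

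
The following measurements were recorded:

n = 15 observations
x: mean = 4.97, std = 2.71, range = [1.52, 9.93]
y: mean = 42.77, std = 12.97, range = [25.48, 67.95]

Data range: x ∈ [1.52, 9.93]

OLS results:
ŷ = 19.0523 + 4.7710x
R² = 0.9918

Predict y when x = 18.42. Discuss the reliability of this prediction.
The equation gives ŷ = 106.9341; however x = 18.42 is 8.49 units above the observed range, so this extrapolated value should not be trusted.

Prediction calculation:
ŷ = 19.0523 + 4.7710 × 18.42
ŷ = 106.9341

Reliability:
- Data range: x ∈ [1.52, 9.93]
- Prediction point: x = 18.42 is 8.49 units above the observed range → this is EXTRAPOLATION, not interpolation

Why that matters here:
- Real relationships often flatten, saturate, or turn nonlinear at extremes
- There are no observations near this x to validate the fitted line there
- The standard error of prediction grows with (x − x̄)², and x = 18.42 is far from x̄ = 4.97

Report the number if required, but flag clearly that it is an extrapolation.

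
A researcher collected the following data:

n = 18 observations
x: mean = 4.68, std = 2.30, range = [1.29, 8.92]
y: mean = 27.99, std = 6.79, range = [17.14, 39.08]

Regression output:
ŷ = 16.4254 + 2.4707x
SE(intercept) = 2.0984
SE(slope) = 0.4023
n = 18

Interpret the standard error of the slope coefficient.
SE(slope) = 0.4023 measures the uncertainty in the estimated slope. The coefficient is estimated precisely (SE/|β̂₁| = 16.3%).

SE(β̂₁) = s / √Sxx, where s is the residual standard deviation and Sxx = Σ(x − x̄)². It is the yardstick for how far β̂₁ = 2.4707 could plausibly be from the true slope.

Relative precision:
- SE / |β̂₁| = 0.4023 / 2.4707 = 16.3%
- Rule of thumb (under 20%: precise; 20% to under 50%: moderately precise; 50% or more: imprecise) → precise

Link to the t-test: t = β̂₁ / SE(β̂₁) = 2.4707 / 0.4023 = 6.1414, the statistic for H₀: β₁ = 0.

What drives SE(β̂₁): larger n (here n = 18) → smaller SE.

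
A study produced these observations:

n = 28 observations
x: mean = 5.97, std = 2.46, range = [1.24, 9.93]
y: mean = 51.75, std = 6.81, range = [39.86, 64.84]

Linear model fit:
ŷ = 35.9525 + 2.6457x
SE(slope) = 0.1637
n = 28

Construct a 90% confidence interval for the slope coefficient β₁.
The 90% CI for β₁ is (2.3665, 2.9249)

Confidence interval for the slope:

The 90% CI for β₁ is: β̂₁ ± t*(α/2, n-2) × SE(β̂₁)

Step 1: Find critical t-value
- Confidence level = 0.9
- Degrees of freedom = n - 2 = 28 - 2 = 26
- t*(α/2, 26) = 1.7056

Step 2: Calculate margin of error
Margin = 1.7056 × 0.1637 = 0.2792

Step 3: Construct interval
CI = 2.6457 ± 0.2792
CI = (2.3665, 2.9249)

Interpretation: We are 90% confident that the true slope β₁ lies between 2.3665 and 2.9249.
Since 0 is outside the interval, a two-sided test at α = 0.10 would reject H₀: β₁ = 0.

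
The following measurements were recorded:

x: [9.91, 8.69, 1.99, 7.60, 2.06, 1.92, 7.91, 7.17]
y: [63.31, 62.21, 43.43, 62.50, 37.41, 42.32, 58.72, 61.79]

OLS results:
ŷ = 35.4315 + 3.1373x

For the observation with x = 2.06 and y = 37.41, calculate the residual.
Residual = -4.4843

The residual is the difference between the actual value and the predicted value:

Residual = y - ŷ

Step 1: Calculate predicted value
ŷ = 35.4315 + 3.1373 × 2.06
ŷ = 41.8943

Step 2: Calculate residual
Residual = 37.41 - 41.8943
Residual = -4.4843

Sign check: y < ŷ, so the point is below the line and the fit overestimates here.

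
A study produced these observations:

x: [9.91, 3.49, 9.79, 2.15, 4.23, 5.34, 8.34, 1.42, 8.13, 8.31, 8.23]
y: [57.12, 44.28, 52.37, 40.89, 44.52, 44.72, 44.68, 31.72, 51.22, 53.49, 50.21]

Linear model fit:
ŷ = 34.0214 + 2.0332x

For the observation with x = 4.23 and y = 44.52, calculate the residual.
Residual = 1.8982

The residual is the difference between the actual value and the predicted value:

Residual = y - ŷ

Step 1: Calculate predicted value
ŷ = 34.0214 + 2.0332 × 4.23
ŷ = 42.6218

Step 2: Calculate residual
Residual = 44.52 - 42.6218
Residual = 1.8982

Sign check: y > ŷ, so the point is above the line and the fit underestimates here.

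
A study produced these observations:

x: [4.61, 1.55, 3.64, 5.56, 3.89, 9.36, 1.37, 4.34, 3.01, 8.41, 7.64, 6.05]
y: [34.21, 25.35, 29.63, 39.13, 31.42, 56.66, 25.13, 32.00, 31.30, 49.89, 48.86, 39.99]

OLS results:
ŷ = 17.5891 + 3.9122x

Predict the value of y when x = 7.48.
ŷ = 46.8524

To predict y for x = 7.48, substitute into the regression equation:

ŷ = 17.5891 + 3.9122 × 7.48
ŷ = 17.5891 + 29.2633
ŷ = 46.8524

This is the fitted mean response at that x — an individual observation would come with a wider prediction interval.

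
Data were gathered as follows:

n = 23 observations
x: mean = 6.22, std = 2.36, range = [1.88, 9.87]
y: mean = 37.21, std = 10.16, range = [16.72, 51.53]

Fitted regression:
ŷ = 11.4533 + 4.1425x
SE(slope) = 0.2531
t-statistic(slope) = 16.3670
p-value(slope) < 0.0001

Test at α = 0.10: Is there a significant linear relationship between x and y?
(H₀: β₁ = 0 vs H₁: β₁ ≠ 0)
p-value < 0.0001 < α = 0.10, so we reject H₀. The relationship is significant.

Hypothesis test for the slope coefficient:

H₀: β₁ = 0 (no linear relationship)
H₁: β₁ ≠ 0 (linear relationship exists)

Test statistic: t = β̂₁ / SE(β̂₁) = 4.1425 / 0.2531 = 16.3670

With df = 21, the two-sided p-value for |t| = 16.3670 is <0.0001.

Decision rule: reject H₀ if p-value < α.
p-value < 0.0001 < α = 0.10 → reject H₀.

Conclusion: the linear association between x and y is significant at the 10% level.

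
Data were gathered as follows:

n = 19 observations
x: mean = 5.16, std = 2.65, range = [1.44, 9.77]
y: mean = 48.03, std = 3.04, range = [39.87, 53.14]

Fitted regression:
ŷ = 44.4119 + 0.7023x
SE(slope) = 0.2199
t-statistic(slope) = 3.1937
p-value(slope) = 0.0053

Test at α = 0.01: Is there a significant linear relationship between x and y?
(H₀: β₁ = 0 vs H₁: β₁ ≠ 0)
Since p-value = 0.0053 < α = 0.01, reject H₀ — the slope is significantly different from 0.

Hypothesis test for the slope coefficient:

H₀: β₁ = 0 (no linear relationship)
H₁: β₁ ≠ 0 (linear relationship exists)

Test statistic: t = β̂₁ / SE(β̂₁) = 0.7023 / 0.2199 = 3.1937

p = 0.0053: how often a slope estimate this far from 0 (in SE units) would arise by chance if β₁ were truly 0.

Decision rule: reject H₀ if p-value < α.
p-value = 0.0053 < α = 0.01 → reject H₀.

Conclusion: the linear association between x and y is significant at the 1% level.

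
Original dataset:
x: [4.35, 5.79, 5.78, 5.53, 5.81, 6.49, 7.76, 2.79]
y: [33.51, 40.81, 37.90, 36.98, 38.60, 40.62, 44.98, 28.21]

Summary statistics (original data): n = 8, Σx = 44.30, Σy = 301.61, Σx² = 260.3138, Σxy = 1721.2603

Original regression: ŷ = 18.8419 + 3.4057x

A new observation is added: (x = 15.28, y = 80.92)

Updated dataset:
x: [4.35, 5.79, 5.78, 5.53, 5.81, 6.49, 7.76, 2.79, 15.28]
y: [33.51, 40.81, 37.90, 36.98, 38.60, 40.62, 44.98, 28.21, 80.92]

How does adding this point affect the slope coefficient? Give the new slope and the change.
New slope β₁ = 4.2805 versus 3.4057 before: a change of +0.8748 (+25.7%).

x = 15.28 lies well outside the original x-range [2.79, 7.76] (x̄ ≈ 5.54), so this observation has high leverage and can move the slope substantially.

Step 1: Update the sums with the new point (n goes from 8 to 9)
Σx  = 44.30 + 15.28 = 59.58
Σy  = 301.61 + 80.92 = 382.53
Σx² = 260.3138 + 15.28² = 260.3138 + 233.4784 = 493.7922
Σxy = 1721.2603 + 15.28×80.92 = 1721.2603 + 1236.4576 = 2957.7179

Step 2: Recompute the slope with b₁ = (nΣxy − ΣxΣy) / (nΣx² − (Σx)²)
Numerator   = 9×2957.7179 − 59.58×382.53 = 26619.4611 − 22791.1374 = 3828.3237
Denominator = 9×493.7922 − 59.58² = 4444.1298 − 3549.7764 = 894.3534
b₁(new) = 3828.3237 / 894.3534 = 4.2805

(Same formula on the original sums: (8×1721.2603 − 44.30×301.61) / (8×260.3138 − 44.30²) = 408.7594 / 120.0204 = 3.4057, matching the given fit.)

Step 3: Change in slope
Δβ₁ = 4.2805 − 3.4057 = +0.8748
Relative change = +0.8748 / 3.4057 × 100% = +25.7%
→ the slope increases when the point is added.

A high-leverage point only changes the slope if it is off the original line; here y = 80.92 is above the original trend, so the slope increases.
In practice: refit with and without it and report both if conclusions differ.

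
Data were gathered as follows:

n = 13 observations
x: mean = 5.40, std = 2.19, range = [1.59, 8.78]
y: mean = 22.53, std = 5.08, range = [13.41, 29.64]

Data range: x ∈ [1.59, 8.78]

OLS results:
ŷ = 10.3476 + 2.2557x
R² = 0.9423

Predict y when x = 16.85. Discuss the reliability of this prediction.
The equation gives ŷ = 48.3561; however x = 16.85 is 8.07 units above the observed range, so this extrapolated value should not be trusted.

Prediction calculation:
ŷ = 10.3476 + 2.2557 × 16.85
ŷ = 48.3561

Reliability:
- Data range: x ∈ [1.59, 8.78]
- Prediction point: x = 16.85 is 8.07 units above the observed range → this is EXTRAPOLATION, not interpolation

Why that matters here:
- R² describes fit only over the sampled x values; it says nothing about behaviour beyond them
- There are no observations near this x to validate the fitted line there

The R² = 0.9423 only validates the fit within [1.59, 8.78]; treat ŷ = 48.3561 with caution.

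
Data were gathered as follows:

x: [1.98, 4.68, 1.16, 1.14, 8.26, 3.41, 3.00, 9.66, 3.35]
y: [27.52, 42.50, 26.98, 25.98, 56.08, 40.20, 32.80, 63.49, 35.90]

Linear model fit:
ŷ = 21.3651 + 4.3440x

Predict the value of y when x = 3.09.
ŷ = 34.7881

x = 3.09 lies inside the observed range [1.14, 9.66], so the fitted equation applies directly:

ŷ = 21.3651 + 4.3440 × 3.09
ŷ = 21.3651 + 13.4230
ŷ = 34.7881

This is a point prediction; actual observations scatter around it by roughly the residual standard deviation.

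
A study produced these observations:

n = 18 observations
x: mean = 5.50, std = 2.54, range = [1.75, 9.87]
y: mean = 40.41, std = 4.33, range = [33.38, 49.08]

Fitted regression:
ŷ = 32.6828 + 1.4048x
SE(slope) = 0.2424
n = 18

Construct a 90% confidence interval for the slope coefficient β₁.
The 90% CI for β₁ is (0.9816, 1.8280)

Confidence interval for the slope:

The 90% CI for β₁ is: β̂₁ ± t*(α/2, n-2) × SE(β̂₁)

Step 1: Find critical t-value
- Confidence level = 0.9
- Degrees of freedom = n - 2 = 18 - 2 = 16
- t*(α/2, 16) = 1.7459

Step 2: Calculate margin of error
Margin = 1.7459 × 0.2424 = 0.4232

Step 3: Construct interval
CI = 1.4048 ± 0.4232
CI = (0.9816, 1.8280)

Interpretation: intervals built this way capture the true β₁ in 90% of repeated samples; here the plausible range for the per-unit effect of x on y is 0.9816 to 1.8280.
Both endpoints are positive, so the data support a genuinely positive slope at this confidence level.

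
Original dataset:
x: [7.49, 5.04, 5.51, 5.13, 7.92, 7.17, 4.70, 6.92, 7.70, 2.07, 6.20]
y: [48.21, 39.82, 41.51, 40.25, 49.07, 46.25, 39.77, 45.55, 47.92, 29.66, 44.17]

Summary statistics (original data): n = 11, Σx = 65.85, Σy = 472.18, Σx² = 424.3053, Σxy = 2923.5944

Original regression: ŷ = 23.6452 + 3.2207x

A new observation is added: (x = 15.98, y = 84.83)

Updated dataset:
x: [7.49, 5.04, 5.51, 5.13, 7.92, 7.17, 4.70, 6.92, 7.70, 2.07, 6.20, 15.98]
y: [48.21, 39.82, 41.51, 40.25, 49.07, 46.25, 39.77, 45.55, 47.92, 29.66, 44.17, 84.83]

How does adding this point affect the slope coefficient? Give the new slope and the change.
Adding the point moves β₁ from 3.2207 to 3.9525, i.e. it increases by 0.7318 (+22.7%).

x = 15.98 lies well outside the original x-range [2.07, 7.92] (x̄ ≈ 5.99), so this observation has high leverage and can move the slope substantially.

Step 1: Update the sums with the new point (n goes from 11 to 12)
Σx  = 65.85 + 15.98 = 81.83
Σy  = 472.18 + 84.83 = 557.01
Σx² = 424.3053 + 15.98² = 424.3053 + 255.3604 = 679.6657
Σxy = 2923.5944 + 15.98×84.83 = 2923.5944 + 1355.5834 = 4279.1778

Step 2: Recompute the slope with b₁ = (nΣxy − ΣxΣy) / (nΣx² − (Σx)²)
Numerator   = 12×4279.1778 − 81.83×557.01 = 51350.1336 − 45580.1283 = 5770.0053
Denominator = 12×679.6657 − 81.83² = 8155.9884 − 6696.1489 = 1459.8395
b₁(new) = 5770.0053 / 1459.8395 = 3.9525

(Same formula on the original sums: (11×2923.5944 − 65.85×472.18) / (11×424.3053 − 65.85²) = 1066.4854 / 331.1358 = 3.2207, matching the given fit.)

Step 3: Change in slope
Δβ₁ = 3.9525 − 3.2207 = +0.7318
Relative change = +0.7318 / 3.2207 × 100% = +22.7%
→ the slope increases when the point is added.

A high-leverage point only changes the slope if it is off the original line; here y = 84.83 is above the original trend, so the slope increases.
In practice: refit with and without it and report both if conclusions differ; examine leverage (hᵢ) and Cook's distance rather than deleting it automatically.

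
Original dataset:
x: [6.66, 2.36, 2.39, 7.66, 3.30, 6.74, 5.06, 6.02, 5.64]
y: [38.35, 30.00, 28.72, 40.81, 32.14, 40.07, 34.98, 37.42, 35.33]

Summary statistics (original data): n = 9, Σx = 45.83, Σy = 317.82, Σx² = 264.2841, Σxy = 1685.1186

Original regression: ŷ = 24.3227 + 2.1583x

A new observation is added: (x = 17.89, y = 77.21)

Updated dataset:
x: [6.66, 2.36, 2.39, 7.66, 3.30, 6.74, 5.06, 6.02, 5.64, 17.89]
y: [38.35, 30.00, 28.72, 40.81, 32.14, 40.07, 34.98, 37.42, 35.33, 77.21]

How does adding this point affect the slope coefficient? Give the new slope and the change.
Adding the point moves β₁ from 2.1583 to 3.0804, i.e. it increases by 0.9221 (+42.7%).

The new point has HIGH LEVERAGE: x = 17.89 is far from the original mean x̄ = 45.83/9 ≈ 5.09 (original range [2.36, 7.66]).

Step 1: Update the sums with the new point (n goes from 9 to 10)
Σx  = 45.83 + 17.89 = 63.72
Σy  = 317.82 + 77.21 = 395.03
Σx² = 264.2841 + 17.89² = 264.2841 + 320.0521 = 584.3362
Σxy = 1685.1186 + 17.89×77.21 = 1685.1186 + 1381.2869 = 3066.4055

Step 2: Recompute the slope with b₁ = (nΣxy − ΣxΣy) / (nΣx² − (Σx)²)
Numerator   = 10×3066.4055 − 63.72×395.03 = 30664.0550 − 25171.3116 = 5492.7434
Denominator = 10×584.3362 − 63.72² = 5843.3620 − 4060.2384 = 1783.1236
b₁(new) = 5492.7434 / 1783.1236 = 3.0804

(Same formula on the original sums: (9×1685.1186 − 45.83×317.82) / (9×264.2841 − 45.83²) = 600.3768 / 278.1680 = 2.1583, matching the given fit.)

Step 3: Change in slope
Δβ₁ = 3.0804 − 2.1583 = +0.9221
Relative change = +0.9221 / 2.1583 × 100% = +42.7%
→ the slope increases when the point is added.

Because the point sits above the extension of the original line at a high-leverage x, it tilts the fit up.
In practice: refit with and without it and report both if conclusions differ; check such a point for data-entry or measurement error.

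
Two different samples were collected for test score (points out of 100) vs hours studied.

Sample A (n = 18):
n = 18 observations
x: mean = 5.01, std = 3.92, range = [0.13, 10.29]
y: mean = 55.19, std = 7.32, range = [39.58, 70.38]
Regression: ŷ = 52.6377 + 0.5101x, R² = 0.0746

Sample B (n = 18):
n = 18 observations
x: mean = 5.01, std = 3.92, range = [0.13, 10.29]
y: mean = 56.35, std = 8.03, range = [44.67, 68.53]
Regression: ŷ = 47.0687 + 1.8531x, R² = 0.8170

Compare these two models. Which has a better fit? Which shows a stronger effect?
Model B has the better fit (R² = 0.8170 vs 0.0746). Model B shows the stronger effect (|β₁| = 1.8531 vs 0.5101).

Model Comparison:

Goodness of fit (R²):
- Model A: R² = 0.0746 → 7.46% of variance in test score explained
- Model B: R² = 0.8170 → 81.70% of variance in test score explained
- 0.8170 > 0.0746 → Model B has the better fit

Which has the larger per-hour effect? (|β₁|)
- Model A: β₁ = 0.5101 → predicted test score rises 0.5101 points per additional hour of study time
- Model B: β₁ = 1.8531 → predicted test score rises 1.8531 points per additional hour of study time
- |0.5101| < |1.8531| → Model B shows the stronger marginal effect

Note: A steeper slope doesn't make a better model if the scatter around the line is large.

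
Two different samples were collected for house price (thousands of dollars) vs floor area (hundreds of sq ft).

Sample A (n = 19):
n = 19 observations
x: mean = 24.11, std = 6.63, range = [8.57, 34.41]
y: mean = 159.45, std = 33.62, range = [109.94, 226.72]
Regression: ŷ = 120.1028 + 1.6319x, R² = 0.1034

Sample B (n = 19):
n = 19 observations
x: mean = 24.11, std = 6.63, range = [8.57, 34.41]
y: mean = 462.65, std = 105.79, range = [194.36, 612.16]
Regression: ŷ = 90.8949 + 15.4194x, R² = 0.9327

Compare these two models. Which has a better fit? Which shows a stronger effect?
Model B has the better fit (R² = 0.9327 vs 0.1034). Model B shows the stronger effect (|β₁| = 15.4194 vs 1.6319).

Model Comparison:

Goodness of fit (R²):
- Model A: R² = 0.1034 → 10.34% of variance in house price explained
- Model B: R² = 0.9327 → 93.27% of variance in house price explained
- 0.9327 > 0.1034 → Model B has the better fit

Effect size (slope magnitude):
- Model A: β₁ = 1.6319 → predicted house price rises 1.6319 thousand dollars per additional hundred sq ft of floor area
- Model B: β₁ = 15.4194 → predicted house price rises 15.4194 thousand dollars per additional hundred sq ft of floor area
- |1.6319| < |15.4194| → Model B shows the stronger marginal effect

Notes:
- A steeper slope doesn't make a better model if the scatter around the line is large.
- The two samples could reflect different populations, time periods, or measurement quality.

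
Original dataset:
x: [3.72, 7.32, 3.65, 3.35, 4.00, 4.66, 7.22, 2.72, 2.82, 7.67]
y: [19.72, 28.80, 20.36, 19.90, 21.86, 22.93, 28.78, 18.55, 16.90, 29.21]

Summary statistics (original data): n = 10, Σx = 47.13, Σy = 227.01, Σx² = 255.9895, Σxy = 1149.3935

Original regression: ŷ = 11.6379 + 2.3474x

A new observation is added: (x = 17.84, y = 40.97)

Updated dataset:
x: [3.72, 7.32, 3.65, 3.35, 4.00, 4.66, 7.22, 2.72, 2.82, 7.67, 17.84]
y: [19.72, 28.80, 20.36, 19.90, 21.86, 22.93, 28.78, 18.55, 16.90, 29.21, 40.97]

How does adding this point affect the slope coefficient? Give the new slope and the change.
New slope β₁ = 1.5616 versus 2.3474 before: a change of -0.7858 (-33.5%).

The new point has HIGH LEVERAGE: x = 17.84 is far from the original mean x̄ = 47.13/10 ≈ 4.71 (original range [2.72, 7.67]).

Step 1: Update the sums with the new point (n goes from 10 to 11)
Σx  = 47.13 + 17.84 = 64.97
Σy  = 227.01 + 40.97 = 267.98
Σx² = 255.9895 + 17.84² = 255.9895 + 318.2656 = 574.2551
Σxy = 1149.3935 + 17.84×40.97 = 1149.3935 + 730.9048 = 1880.2983

Step 2: Recompute the slope with b₁ = (nΣxy − ΣxΣy) / (nΣx² − (Σx)²)
Numerator   = 11×1880.2983 − 64.97×267.98 = 20683.2813 − 17410.6606 = 3272.6207
Denominator = 11×574.2551 − 64.97² = 6316.8061 − 4221.1009 = 2095.7052
b₁(new) = 3272.6207 / 2095.7052 = 1.5616

(Same formula on the original sums: (10×1149.3935 − 47.13×227.01) / (10×255.9895 − 47.13²) = 794.9537 / 338.6581 = 2.3474, matching the given fit.)

Step 3: Change in slope
Δβ₁ = 1.5616 − 2.3474 = -0.7858
Relative change = -0.7858 / 2.3474 × 100% = -33.5%
→ the slope decreases when the point is added.

A high-leverage point only changes the slope if it is off the original line; here y = 40.97 is below the original trend, so the slope decreases.
In practice: investigate whether it comes from the same population as the rest of the sample; check such a point for data-entry or measurement error.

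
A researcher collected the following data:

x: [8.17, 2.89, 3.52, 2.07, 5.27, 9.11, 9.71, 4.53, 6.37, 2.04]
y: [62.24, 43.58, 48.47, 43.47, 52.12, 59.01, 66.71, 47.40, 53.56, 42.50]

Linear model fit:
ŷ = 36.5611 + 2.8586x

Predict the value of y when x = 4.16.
ŷ = 48.4529

x = 4.16 lies inside the observed range [2.04, 9.71], so the fitted equation applies directly:

ŷ = 36.5611 + 2.8586 × 4.16
ŷ = 36.5611 + 11.8918
ŷ = 48.4529

This is the fitted mean response at that x — an individual observation would come with a wider prediction interval.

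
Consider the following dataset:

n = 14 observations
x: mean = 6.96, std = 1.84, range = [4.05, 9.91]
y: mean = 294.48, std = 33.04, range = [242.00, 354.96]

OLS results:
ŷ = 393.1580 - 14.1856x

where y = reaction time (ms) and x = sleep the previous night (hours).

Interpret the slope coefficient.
On average, reaction time is about 14.1856 ms lower for every extra hour of sleep.

β₁ = -14.1856 is the change in predicted reaction time (ms) per additional hour of sleep.

Interpretation:
- Sleep up by 1 hour → predicted reaction time decreases by 14.1856 ms
- The effect is assumed constant over the observed range of x (linearity)
- The sign (−) gives the direction; the magnitude 14.1856 gives the size of the effect per hour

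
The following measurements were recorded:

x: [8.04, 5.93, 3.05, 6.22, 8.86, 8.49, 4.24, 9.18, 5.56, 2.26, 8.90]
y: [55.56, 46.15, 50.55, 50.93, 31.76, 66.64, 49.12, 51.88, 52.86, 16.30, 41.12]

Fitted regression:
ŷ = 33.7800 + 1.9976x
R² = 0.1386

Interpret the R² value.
The model explains 13.86% of the variance in y (R² = 0.1386), leaving 86.14% unexplained; the fit is weak.

R² (coefficient of determination) measures the proportion of variance in y explained by the regression model.

Here R² = 0.1386:
- Explained: 13.86% of the variation in y
- Unexplained (residual): 100% − 13.86% = 86.14%
- Rule of thumb (below 0.3 weak; 0.3 to below 0.7 moderate; 0.7 and above strong) → weak

Note: R² says nothing about causation, and a high R² does not by itself mean the linear form is appropriate — check the residuals.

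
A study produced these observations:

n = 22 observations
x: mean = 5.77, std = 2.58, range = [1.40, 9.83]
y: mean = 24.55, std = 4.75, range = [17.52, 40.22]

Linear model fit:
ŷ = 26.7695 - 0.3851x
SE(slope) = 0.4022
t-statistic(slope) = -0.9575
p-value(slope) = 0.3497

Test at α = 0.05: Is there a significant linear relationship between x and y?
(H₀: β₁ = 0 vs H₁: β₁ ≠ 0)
p-value = 0.3497 ≥ α = 0.05, so we fail to reject H₀. The relationship is not significant.

Hypothesis test for the slope coefficient:

H₀: β₁ = 0 (no linear relationship)
H₁: β₁ ≠ 0 (linear relationship exists)

Test statistic: t = β̂₁ / SE(β̂₁) = -0.3851 / 0.4022 = -0.9575

The p-value (0.3497) is the probability, under H₀, of a t-statistic at least as extreme as |t| = 0.9575 (two-sided, df = n − 2 = 20).

Decision rule: reject H₀ if p-value < α.
p-value = 0.3497 ≥ α = 0.05 → fail to reject H₀.

There is not sufficient evidence at the 5% significance level to conclude that a linear relationship exists between x and y.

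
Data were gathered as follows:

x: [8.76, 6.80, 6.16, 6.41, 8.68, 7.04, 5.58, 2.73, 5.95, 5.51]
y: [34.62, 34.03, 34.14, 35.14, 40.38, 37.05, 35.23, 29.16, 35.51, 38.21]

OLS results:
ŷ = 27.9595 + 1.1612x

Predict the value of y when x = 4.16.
ŷ = 32.7901

x = 4.16 lies inside the observed range [2.73, 8.76], so the fitted equation applies directly:

ŷ = 27.9595 + 1.1612 × 4.16
ŷ = 27.9595 + 4.8306
ŷ = 32.7901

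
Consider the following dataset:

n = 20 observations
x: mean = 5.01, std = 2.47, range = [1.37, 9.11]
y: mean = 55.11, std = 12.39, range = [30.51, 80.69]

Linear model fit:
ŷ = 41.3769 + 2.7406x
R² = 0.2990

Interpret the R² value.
R² = 0.2990 means 29.90% of the variation in y is explained by the linear relationship with x. This indicates a weak fit.

The coefficient of determination R² is the fraction of the total variation in y that the fitted line accounts for.

Here R² = 0.2990:
- Explained: 29.90% of the variation in y
- Unexplained (residual): 100% − 29.90% = 70.10%
- Rule of thumb (below 0.3 weak; 0.3 to below 0.7 moderate; 0.7 and above strong) → weak

Equivalently, for simple linear regression R² = r², so |r| = √0.2990 ≈ 0.5468.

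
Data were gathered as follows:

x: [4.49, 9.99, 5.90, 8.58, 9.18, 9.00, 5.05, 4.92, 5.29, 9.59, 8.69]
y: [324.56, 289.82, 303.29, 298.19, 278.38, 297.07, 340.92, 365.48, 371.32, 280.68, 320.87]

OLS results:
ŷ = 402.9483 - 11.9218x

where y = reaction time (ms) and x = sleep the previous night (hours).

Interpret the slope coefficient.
An increase of one hour in sleep is associated with a 11.9218 ms decrease in predicted reaction time.

The slope coefficient β₁ = -11.9218 represents the marginal effect of sleep on reaction time.

Interpretation:
- Sleep up by 1 hour → predicted reaction time decreases by 11.9218 ms
- The effect is assumed constant over the observed range of x (linearity)

(β₀ = 402.9483 is the fitted value at x = 0 and is not part of the slope interpretation.)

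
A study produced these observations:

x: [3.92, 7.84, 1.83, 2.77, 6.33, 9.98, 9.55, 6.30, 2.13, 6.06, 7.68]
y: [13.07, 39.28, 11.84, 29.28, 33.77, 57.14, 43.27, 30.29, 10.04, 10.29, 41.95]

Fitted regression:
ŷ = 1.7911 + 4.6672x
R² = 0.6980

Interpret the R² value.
About 69.80% of the variability in y is accounted for by the regression on x (R² = 0.6980) — a moderate linear fit.

R² = 1 − SS_res/SS_tot compares the residual scatter to the total scatter of y about its mean.

Here R² = 0.6980:
- Explained: 69.80% of the variation in y
- Unexplained (residual): 100% − 69.80% = 30.20%
- Rule of thumb (below 0.3 weak; 0.3 to below 0.7 moderate; 0.7 and above strong) → moderate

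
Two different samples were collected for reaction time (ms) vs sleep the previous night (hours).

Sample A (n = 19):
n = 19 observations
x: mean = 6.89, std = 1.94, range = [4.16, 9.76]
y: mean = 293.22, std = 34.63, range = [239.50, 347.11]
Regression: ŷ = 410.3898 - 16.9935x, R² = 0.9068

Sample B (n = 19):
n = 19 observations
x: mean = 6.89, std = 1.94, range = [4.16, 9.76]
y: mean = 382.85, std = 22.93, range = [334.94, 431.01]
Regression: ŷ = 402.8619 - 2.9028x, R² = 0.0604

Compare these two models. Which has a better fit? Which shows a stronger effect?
Model A has the better fit (R² = 0.9068 vs 0.0604). Model A shows the stronger effect (|β₁| = 16.9935 vs 2.9028).

Model Comparison:

Fit — compare R²:
- Model A: R² = 0.9068 → 90.68% of variance in reaction time explained
- Model B: R² = 0.0604 → 6.04% of variance in reaction time explained
- 0.9068 > 0.0604 → Model A has the better fit

Effect size (slope magnitude):
- Model A: β₁ = -16.9935 → predicted reaction time falls 16.9935 ms per additional hour of sleep
- Model B: β₁ = -2.9028 → predicted reaction time falls 2.9028 ms per additional hour of sleep
- |-16.9935| > |-2.9028| → Model A shows the stronger marginal effect

Notes:
- A better fit (higher R²) doesn't necessarily mean a more important relationship.
- A steeper slope doesn't make a better model if the scatter around the line is large.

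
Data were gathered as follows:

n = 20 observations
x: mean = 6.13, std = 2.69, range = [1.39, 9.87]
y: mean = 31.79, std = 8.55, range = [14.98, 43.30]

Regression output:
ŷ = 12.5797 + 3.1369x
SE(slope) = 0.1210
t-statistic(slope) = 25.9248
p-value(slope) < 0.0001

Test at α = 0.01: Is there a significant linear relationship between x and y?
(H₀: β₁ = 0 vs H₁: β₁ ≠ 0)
p-value < 0.0001 < α = 0.01, so we reject H₀. The relationship is significant.

Hypothesis test for the slope coefficient:

H₀: β₁ = 0 (no linear relationship)
H₁: β₁ ≠ 0 (linear relationship exists)

Test statistic: t = β̂₁ / SE(β̂₁) = 3.1369 / 0.1210 = 25.9248

With df = 18, the two-sided p-value for |t| = 25.9248 is <0.0001.

Decision rule: reject H₀ if p-value < α.
p-value < 0.0001 < α = 0.01 → reject H₀.

There is sufficient evidence at the 1% significance level to conclude that a linear relationship exists between x and y.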